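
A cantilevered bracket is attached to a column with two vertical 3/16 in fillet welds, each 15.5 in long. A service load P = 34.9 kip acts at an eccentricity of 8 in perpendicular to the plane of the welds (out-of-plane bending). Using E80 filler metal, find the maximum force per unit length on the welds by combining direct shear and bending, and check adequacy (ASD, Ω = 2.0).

f_max ≈ 3.66 kip/in; NOT adequate

E80XX → F_EXX = 80 ksi.
L_w = 2 × 15.5 = 31 in; section modulus (unit throat) S = 2 × L²/6 = 80.08 in².
Direct shear f_v = P/L_w = 34.9/31 = 1.126 kip/in.
Moment M = P × e = 34.9 × 8 = 279.2 kip·in; bending f_b = M/S = 3.486 kip/in.
f_max = √(f_v² + f_b²) = √(1.126² + 3.486²) = 3.664 kip/in.
r_n/Ω = (1/2.0) × 0.6 × 80 × (0.707 × 0.1875) = 3.181 kip/in → NOT adequate.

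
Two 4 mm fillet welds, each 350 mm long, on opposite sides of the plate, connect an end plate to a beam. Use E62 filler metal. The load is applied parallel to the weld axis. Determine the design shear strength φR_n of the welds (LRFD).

E62XX → F_EXX = 620 MPa.
Effective throat t_e = 0.707 × 4 = 2.828 mm.
Total length L = 700 mm; A_we = 2.828 × 700 = 1980 mm².
F_nw = 0.6 F_EXX = 0.6 × 620 = 372 MPa.
φR_n = 0.75 × 372 × 1980 × 10⁻³ = 552.3 kN.

φR_n ≈ 552 kN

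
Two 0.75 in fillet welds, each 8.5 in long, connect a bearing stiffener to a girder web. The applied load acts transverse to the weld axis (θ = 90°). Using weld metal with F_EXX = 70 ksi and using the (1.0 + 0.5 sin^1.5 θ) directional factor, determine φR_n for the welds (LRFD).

φR_n ≈ 426 kips

t_e = 0.707 × 0.75 = 0.5302 in; A_we = 0.5302 × 17 = 9.014 in².
Directional factor: 1.0 + 0.5 sin^1.5(90°) = 1.5.
F_nw = 0.6 × 70 × 1.5 = 63 ksi.
φR_n = 0.75 × 63 × 9.014 = 425.9 kips.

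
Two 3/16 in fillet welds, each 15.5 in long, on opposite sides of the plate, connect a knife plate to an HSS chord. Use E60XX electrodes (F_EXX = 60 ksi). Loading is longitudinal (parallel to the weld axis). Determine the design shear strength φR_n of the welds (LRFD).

φR_n ≈ 111 kip

Effective throat t_e = 0.707 × 0.1875 = 0.1326 in.
Total length L = 31 in; A_we = 0.1326 × 31 = 4.109 in².
F_nw = 0.6 F_EXX = 0.6 × 60 = 36 ksi.
φR_n = 0.75 × 36 × 4.109 = 111 kip.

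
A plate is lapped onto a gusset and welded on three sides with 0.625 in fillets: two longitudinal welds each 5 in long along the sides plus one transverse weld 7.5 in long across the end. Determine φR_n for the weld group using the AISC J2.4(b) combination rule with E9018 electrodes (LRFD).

φR_n ≈ 353 kip

E90XX → F_EXX = 90 ksi.
t_e = 0.707 × 0.625 = 0.4419 in.
R_nwl = 0.6 × 90 × 0.4419 × 10 = 238.6 kip (longitudinal, 2 welds).
R_nwt = 0.6 × 90 × 0.4419 × 7.5 = 179 kip (transverse, base value).
(i) R_nwl + R_nwt = 417.6 kip; (ii) 0.85 R_nwl + 1.5 R_nwt = 471.3 kip.
R_n = max = 471.3 kip [governs: (ii)]; φR_n = 353.4 kip.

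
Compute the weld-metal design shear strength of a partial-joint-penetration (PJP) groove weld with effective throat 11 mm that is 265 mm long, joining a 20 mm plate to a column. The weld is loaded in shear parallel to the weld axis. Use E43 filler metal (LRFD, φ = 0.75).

φR_n ≈ 564 kN

E43XX → F_EXX = 430 MPa.
Effective throat (given) t_e = 11 mm.
A_we = 11 × 265 = 2915 mm².
F_nw = 0.6 F_EXX = 258 MPa.
φR_n = 0.75 × 258 × 2915 × 10⁻³ = 564.1 kN.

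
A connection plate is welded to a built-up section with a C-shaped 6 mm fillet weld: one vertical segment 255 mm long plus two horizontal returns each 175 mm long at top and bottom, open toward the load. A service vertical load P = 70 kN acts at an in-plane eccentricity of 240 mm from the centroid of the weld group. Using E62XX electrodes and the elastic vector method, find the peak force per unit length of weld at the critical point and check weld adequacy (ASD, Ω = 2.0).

f_max ≈ 418 N/mm; adequate

E62XX → F_EXX = 620 MPa.
Total weld length L_w = 605 mm. Treat welds as unit-width lines.
Centroid: x̄ = 2×175×87.5 / 605 = 50.62 mm from the vertical weld.
Polar moment about centroid: J = I_x + I_y = [255³/12 + 2×175×127.5²] + [255×50.62² + 2(175³/12 + 175×36.88²)] = 9094000 mm³.
Direct shear f_v = P/L_w = 70×10³ / 605 = 115.7 N/mm (vertical).
Torsion M = P·e = 70×10³ × 240 = 16800000 N·mm.
Critical point at (x, y) = (124.4, 127.5) from centroid. f_tx = M·y/J = 235.5 N/mm; f_ty = M·x/J = 229.8 N/mm.
Resultant f_max = √[f_tx² + (f_v + f_ty)²] = √[235.5² + (115.7 + 229.8)²] = 418.1 N/mm.
Capacity per unit length: r_n/Ω = (1/2.0) × 0.6 × 620 × (0.707 × 6) = 789 N/mm.
418.1 ≤ 789 → adequate.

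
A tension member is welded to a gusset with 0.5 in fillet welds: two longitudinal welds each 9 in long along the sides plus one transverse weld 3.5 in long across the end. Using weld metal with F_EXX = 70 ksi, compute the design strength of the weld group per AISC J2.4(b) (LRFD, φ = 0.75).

t_e = 0.707 × 0.5 = 0.3535 in.
R_nwl = 0.6 × 70 × 0.3535 × 18 = 267.2 kips (longitudinal, 2 welds).
R_nwt = 0.6 × 70 × 0.3535 × 3.5 = 51.96 kips (transverse, base value).
(i) R_nwl + R_nwt = 319.2 kips; (ii) 0.85 R_nwl + 1.5 R_nwt = 305.1 kips.
R_n = max = 319.2 kips [governs: (i)]; φR_n = 239.4 kips.

φR_n ≈ 239 kips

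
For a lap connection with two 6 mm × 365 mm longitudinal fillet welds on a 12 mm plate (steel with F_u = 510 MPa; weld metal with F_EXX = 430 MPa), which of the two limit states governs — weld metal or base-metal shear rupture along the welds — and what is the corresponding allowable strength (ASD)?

t_e = 0.707 × 6 = 4.242 mm; L = 730 mm.
Weld metal: R_n/Ω = (1/2.0) × 0.6 × 430 × 4.242 × 730 × 10⁻³ = 399.5 kN.
Base metal (shear rupture): R_n/Ω = (1/2.0) × 0.6 × 510 × 12 × 730 × 10⁻³ = 1340 kN.
Governing: weld metal.

R_n/Ω ≈ 399 kN (weld metal governs)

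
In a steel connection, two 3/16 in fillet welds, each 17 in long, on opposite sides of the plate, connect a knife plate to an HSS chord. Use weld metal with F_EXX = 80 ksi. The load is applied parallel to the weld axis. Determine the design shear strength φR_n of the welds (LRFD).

Effective throat t_e = 0.707 × 0.1875 = 0.1326 in.
Total length L = 34 in; A_we = 0.1326 × 34 = 4.507 in².
F_nw = 0.6 F_EXX = 0.6 × 80 = 48 ksi.
φR_n = 0.75 × 48 × 4.507 = 162.3 kips.

φR_n ≈ 162 kips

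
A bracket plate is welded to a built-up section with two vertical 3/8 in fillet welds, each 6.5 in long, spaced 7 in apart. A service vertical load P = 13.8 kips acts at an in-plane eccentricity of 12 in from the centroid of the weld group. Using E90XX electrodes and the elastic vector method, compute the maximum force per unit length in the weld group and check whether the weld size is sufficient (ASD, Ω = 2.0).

f_max ≈ 4.69 kip/in; adequate

E90XX → F_EXX = 90 ksi.
Total weld length L_w = 13 in. Treat welds as unit-width lines.
Polar moment about centroid: J = 2[d³/12 + d(b/2)²] = 2[6.5³/12 + 6.5×3.5²] = 205 in³.
Direct shear f_v = P/L_w = 13.8 / 13 = 1.062 kip/in (vertical).
Torsion M = P·e = 13.8 × 12 = 165.6 kip·in.
Critical point at (x, y) = (3.5, 3.25) from centroid. f_tx = M·y/J = 2.625 kip/in; f_ty = M·x/J = 2.827 kip/in.
Resultant f_max = √[f_tx² + (f_v + f_ty)²] = √[2.625² + (1.062 + 2.827)²] = 4.692 kip/in.
Capacity per unit length: r_n/Ω = (1/2.0) × 0.6 × 90 × (0.707 × 0.375) = 7.158 kip/in.
4.692 ≤ 7.158 → adequate.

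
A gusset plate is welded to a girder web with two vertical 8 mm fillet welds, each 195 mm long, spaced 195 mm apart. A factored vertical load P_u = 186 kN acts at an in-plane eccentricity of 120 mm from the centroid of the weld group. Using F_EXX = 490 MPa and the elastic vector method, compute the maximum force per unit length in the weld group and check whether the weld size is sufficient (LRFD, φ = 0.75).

f_max ≈ 1020 N/mm; adequate

Total weld length L_w = 390 mm. Treat welds as unit-width lines.
Polar moment about centroid: J = 2[d³/12 + d(b/2)²] = 2[195³/12 + 195×97.5²] = 4943000 mm³.
Direct shear f_v = P/L_w = 186×10³ / 390 = 476.9 N/mm (vertical).
Torsion M = P·e = 186×10³ × 120 = 22320000 N·mm.
Critical point at (x, y) = (97.5, 97.5) from centroid. f_tx = M·y/J = 440.2 N/mm; f_ty = M·x/J = 440.2 N/mm.
Resultant f_max = √[f_tx² + (f_v + f_ty)²] = √[440.2² + (476.9 + 440.2)²] = 1017 N/mm.
Capacity per unit length: φr_n = 0.75 × 0.6 × 490 × (0.707 × 8) = 1247 N/mm.
1017 ≤ 1247 → adequate.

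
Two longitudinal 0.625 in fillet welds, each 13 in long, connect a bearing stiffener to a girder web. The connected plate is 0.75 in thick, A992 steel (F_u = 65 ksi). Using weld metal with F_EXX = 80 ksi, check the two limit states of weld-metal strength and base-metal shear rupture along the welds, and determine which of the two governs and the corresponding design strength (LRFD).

φR_n ≈ 414 kips (weld metal governs)

t_e = 0.707 × 0.625 = 0.4419 in; L = 26 in.
Weld metal: φR_n = 0.75 × 0.6 × 80 × 0.4419 × 26 = 413.6 kips.
Base metal (shear rupture): φR_n = 0.75 × 0.6 × 65 × 0.75 × 26 = 570.4 kips.
Governing: weld metal.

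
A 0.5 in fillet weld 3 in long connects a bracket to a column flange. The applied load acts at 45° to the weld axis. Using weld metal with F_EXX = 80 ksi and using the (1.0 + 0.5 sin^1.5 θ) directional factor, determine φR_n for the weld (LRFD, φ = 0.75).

φR_n ≈ 49.5 kips

t_e = 0.707 × 0.5 = 0.3535 in; A_we = 0.3535 × 3 = 1.06 in².
Directional factor: 1.0 + 0.5 sin^1.5(45°) = 1.297.
F_nw = 0.6 × 80 × 1.297 = 62.27 ksi.
φR_n = 0.75 × 62.27 × 1.06 = 49.53 kips.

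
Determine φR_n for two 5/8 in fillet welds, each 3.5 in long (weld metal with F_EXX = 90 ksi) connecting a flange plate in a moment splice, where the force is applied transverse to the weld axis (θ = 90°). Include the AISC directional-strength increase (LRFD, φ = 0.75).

t_e = 0.707 × 0.625 = 0.4419 in; A_we = 0.4419 × 7 = 3.093 in².
Directional factor: 1.0 + 0.5 sin^1.5(90°) = 1.5.
F_nw = 0.6 × 90 × 1.5 = 81 ksi.
φR_n = 0.75 × 81 × 3.093 = 187.9 kip.

φR_n ≈ 188 kip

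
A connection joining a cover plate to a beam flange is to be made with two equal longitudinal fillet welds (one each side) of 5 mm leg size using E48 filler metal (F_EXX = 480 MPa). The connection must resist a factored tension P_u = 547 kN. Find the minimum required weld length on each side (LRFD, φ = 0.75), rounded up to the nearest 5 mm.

Throat t_e = 0.707 × 5 = 3.535 mm.
φr_n = 0.75 × 0.6 × 480 × 3.535 × 10⁻³ = 0.7636 kN/mm.
L_req = P_u / φr_n = 547 / 0.7636 = 716.4 mm total.
Per side: 716.4 / 2 = 358.2 mm.
Round up → use L = 360 mm on each side.

L = 360 mm on each side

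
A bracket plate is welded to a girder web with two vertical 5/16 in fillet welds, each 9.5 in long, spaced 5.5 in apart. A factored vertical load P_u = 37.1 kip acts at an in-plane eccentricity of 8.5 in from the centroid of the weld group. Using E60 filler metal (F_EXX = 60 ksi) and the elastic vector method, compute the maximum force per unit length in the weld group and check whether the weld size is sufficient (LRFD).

Total weld length L_w = 19 in. Treat welds as unit-width lines.
Polar moment about centroid: J = 2[d³/12 + d(b/2)²] = 2[9.5³/12 + 9.5×2.75²] = 286.6 in³.
Direct shear f_v = P/L_w = 37.1 / 19 = 1.953 kip/in (vertical).
Torsion M = P·e = 37.1 × 8.5 = 315.35 kip·in.
Critical point at (x, y) = (2.75, 4.75) from centroid. f_tx = M·y/J = 5.227 kip/in; f_ty = M·x/J = 3.026 kip/in.
Resultant f_max = √[f_tx² + (f_v + f_ty)²] = √[5.227² + (1.953 + 3.026)²] = 7.218 kip/in.
Capacity per unit length: φr_n = 0.75 × 0.6 × 60 × (0.707 × 0.3125) = 5.965 kip/in.
7.218 > 5.965 → NOT adequate.

f_max ≈ 7.22 kip/in; NOT adequate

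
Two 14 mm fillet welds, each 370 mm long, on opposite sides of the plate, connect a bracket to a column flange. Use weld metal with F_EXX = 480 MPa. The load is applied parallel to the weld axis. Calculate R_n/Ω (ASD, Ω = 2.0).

Effective throat t_e = 0.707 × 14 = 9.898 mm.
Total length L = 740 mm; A_we = 9.898 × 740 = 7325 mm².
F_nw = 0.6 F_EXX = 0.6 × 480 = 288 MPa.
R_n = 288 × 7325 × 10⁻³ = 2109 kN; R_n/Ω = 2109/2.0 = 1055 kN.

R_n/Ω ≈ 1050 kN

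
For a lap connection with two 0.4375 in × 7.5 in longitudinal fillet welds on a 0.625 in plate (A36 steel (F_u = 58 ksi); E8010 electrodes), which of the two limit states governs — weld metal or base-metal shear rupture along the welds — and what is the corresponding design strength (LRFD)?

E80XX → F_EXX = 80 ksi.
t_e = 0.707 × 0.4375 = 0.3093 in; L = 15 in.
Weld metal: φR_n = 0.75 × 0.6 × 80 × 0.3093 × 15 = 167 kips.
Base metal (shear rupture): φR_n = 0.75 × 0.6 × 58 × 0.625 × 15 = 244.7 kips.
Governing: weld metal.

φR_n ≈ 167 kips (weld metal governs)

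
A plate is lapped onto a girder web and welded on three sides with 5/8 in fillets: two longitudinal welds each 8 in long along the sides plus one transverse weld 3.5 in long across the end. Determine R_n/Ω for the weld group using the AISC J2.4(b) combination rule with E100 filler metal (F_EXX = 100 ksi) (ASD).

t_e = 0.707 × 0.625 = 0.4419 in.
R_nwl = 0.6 × 100 × 0.4419 × 16 = 424.2 kip (longitudinal, 2 welds).
R_nwt = 0.6 × 100 × 0.4419 × 3.5 = 92.79 kip (transverse, base value).
(i) R_nwl + R_nwt = 517 kip; (ii) 0.85 R_nwl + 1.5 R_nwt = 499.8 kip.
R_n = max = 517 kip [governs: (i)]; R_n/Ω = 258.5 kip.

R_n/Ω ≈ 258 kip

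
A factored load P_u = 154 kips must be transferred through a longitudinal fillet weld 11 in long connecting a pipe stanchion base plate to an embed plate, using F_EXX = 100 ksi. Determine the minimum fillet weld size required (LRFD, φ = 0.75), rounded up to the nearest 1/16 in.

w = 1/2 in

Total weld length L = 11 in.
Required throat t_e = P_u / (φ × 0.6 F_EXX × L) = 154 / (0.75 × 0.6 × 100 × 11) = 0.3111 in.
Required leg w = t_e / 0.707 = 0.44 in → use 1/2 in.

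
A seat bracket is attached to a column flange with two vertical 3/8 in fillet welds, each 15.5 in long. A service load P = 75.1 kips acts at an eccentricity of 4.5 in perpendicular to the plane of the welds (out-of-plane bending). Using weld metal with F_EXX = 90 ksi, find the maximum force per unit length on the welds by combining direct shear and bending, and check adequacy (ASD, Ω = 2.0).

f_max ≈ 4.87 kip/in; adequate

L_w = 2 × 15.5 = 31 in; section modulus (unit throat) S = 2 × L²/6 = 80.08 in².
Direct shear f_v = P/L_w = 75.1/31 = 2.423 kip/in.
Moment M = P × e = 75.1 × 4.5 = 337.95 kip·in; bending f_b = M/S = 4.22 kip/in.
f_max = √(f_v² + f_b²) = √(2.423² + 4.22²) = 4.866 kip/in.
r_n/Ω = (1/2.0) × 0.6 × 90 × (0.707 × 0.375) = 7.158 kip/in → adequate.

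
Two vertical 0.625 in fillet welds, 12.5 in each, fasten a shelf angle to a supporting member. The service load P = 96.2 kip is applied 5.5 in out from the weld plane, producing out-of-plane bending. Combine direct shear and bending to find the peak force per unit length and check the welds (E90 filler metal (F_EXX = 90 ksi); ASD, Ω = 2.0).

L_w = 2 × 12.5 = 25 in; section modulus (unit throat) S = 2 × L²/6 = 52.08 in².
Direct shear f_v = P/L_w = 96.2/25 = 3.848 kip/in.
Moment M = P × e = 96.2 × 5.5 = 529.1 kip·in; bending f_b = M/S = 10.16 kip/in.
f_max = √(f_v² + f_b²) = √(3.848² + 10.16²) = 10.86 kip/in.
r_n/Ω = (1/2.0) × 0.6 × 90 × (0.707 × 0.625) = 11.93 kip/in → adequate.

f_max ≈ 10.9 kip/in; adequate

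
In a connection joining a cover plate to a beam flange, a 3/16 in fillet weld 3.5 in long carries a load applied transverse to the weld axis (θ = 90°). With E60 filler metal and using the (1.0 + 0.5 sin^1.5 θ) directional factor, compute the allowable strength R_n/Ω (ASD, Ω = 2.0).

R_n/Ω ≈ 12.5 kips

E60XX → F_EXX = 60 ksi.
t_e = 0.707 × 0.1875 = 0.1326 in; A_we = 0.1326 × 3.5 = 0.464 in².
Directional factor: 1.0 + 0.5 sin^1.5(90°) = 1.5.
F_nw = 0.6 × 60 × 1.5 = 54 ksi.
R_n/Ω = (54 × 0.464) / 2.0 = 12.53 kips.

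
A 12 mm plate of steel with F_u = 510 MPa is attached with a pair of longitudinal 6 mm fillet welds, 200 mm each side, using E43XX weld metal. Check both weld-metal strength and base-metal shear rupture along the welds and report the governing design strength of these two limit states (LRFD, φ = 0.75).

E43XX → F_EXX = 430 MPa.
t_e = 0.707 × 6 = 4.242 mm; L = 400 mm.
Weld metal: φR_n = 0.75 × 0.6 × 430 × 4.242 × 400 × 10⁻³ = 328.3 kN.
Base metal (shear rupture): φR_n = 0.75 × 0.6 × 510 × 12 × 400 × 10⁻³ = 1102 kN.
Governing: weld metal.

φR_n ≈ 328 kN (weld metal governs)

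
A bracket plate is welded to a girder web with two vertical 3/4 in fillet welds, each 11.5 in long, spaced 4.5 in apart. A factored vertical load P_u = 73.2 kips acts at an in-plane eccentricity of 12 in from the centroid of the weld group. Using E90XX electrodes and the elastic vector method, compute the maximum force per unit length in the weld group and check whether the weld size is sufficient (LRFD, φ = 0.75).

f_max ≈ 16.1 kip/in; adequate

E90XX → F_EXX = 90 ksi.
Total weld length L_w = 23 in. Treat welds as unit-width lines.
Polar moment about centroid: J = 2[d³/12 + d(b/2)²] = 2[11.5³/12 + 11.5×2.25²] = 369.9 in³.
Direct shear f_v = P/L_w = 73.2 / 23 = 3.183 kip/in (vertical).
Torsion M = P·e = 73.2 × 12 = 878.4 kip·in.
Critical point at (x, y) = (2.25, 5.75) from centroid. f_tx = M·y/J = 13.65 kip/in; f_ty = M·x/J = 5.343 kip/in.
Resultant f_max = √[f_tx² + (f_v + f_ty)²] = √[13.65² + (3.183 + 5.343)²] = 16.1 kip/in.
Capacity per unit length: φr_n = 0.75 × 0.6 × 90 × (0.707 × 0.75) = 21.48 kip/in.
16.1 ≤ 21.48 → adequate.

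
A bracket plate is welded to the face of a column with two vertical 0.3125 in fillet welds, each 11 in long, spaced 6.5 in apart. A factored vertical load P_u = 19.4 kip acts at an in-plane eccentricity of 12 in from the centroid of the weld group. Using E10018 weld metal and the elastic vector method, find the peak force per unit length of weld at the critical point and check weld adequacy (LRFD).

E100XX → F_EXX = 100 ksi.
Total weld length L_w = 22 in. Treat welds as unit-width lines.
Polar moment about centroid: J = 2[d³/12 + d(b/2)²] = 2[11³/12 + 11×3.25²] = 454.2 in³.
Direct shear f_v = P/L_w = 19.4 / 22 = 0.8818 kip/in (vertical).
Torsion M = P·e = 19.4 × 12 = 232.8 kip·in.
Critical point at (x, y) = (3.25, 5.5) from centroid. f_tx = M·y/J = 2.819 kip/in; f_ty = M·x/J = 1.666 kip/in.
Resultant f_max = √[f_tx² + (f_v + f_ty)²] = √[2.819² + (0.8818 + 1.666)²] = 3.8 kip/in.
Capacity per unit length: φr_n = 0.75 × 0.6 × 100 × (0.707 × 0.3125) = 9.942 kip/in.
3.8 ≤ 9.942 → adequate.

f_max ≈ 3.8 kip/in; adequate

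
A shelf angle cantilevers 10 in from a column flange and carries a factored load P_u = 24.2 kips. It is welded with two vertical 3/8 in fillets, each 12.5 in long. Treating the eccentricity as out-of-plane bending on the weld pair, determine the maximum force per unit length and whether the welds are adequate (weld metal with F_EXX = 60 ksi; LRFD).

f_max ≈ 4.75 kip/in; adequate

L_w = 2 × 12.5 = 25 in; section modulus (unit throat) S = 2 × L²/6 = 52.08 in².
Direct shear f_v = P/L_w = 24.2/25 = 0.968 kip/in.
Moment M = P × e = 24.2 × 10 = 242 kip·in; bending f_b = M/S = 4.646 kip/in.
f_max = √(f_v² + f_b²) = √(0.968² + 4.646²) = 4.746 kip/in.
φr_n = 0.75 × 0.6 × 60 × (0.707 × 0.375) = 7.158 kip/in → adequate.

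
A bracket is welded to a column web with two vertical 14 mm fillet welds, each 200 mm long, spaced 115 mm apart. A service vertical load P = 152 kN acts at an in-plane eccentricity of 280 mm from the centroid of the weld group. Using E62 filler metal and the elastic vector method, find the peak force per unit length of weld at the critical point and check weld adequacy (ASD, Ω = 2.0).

E62XX → F_EXX = 620 MPa.
Total weld length L_w = 400 mm. Treat welds as unit-width lines.
Polar moment about centroid: J = 2[d³/12 + d(b/2)²] = 2[200³/12 + 200×57.5²] = 2656000 mm³.
Direct shear f_v = P/L_w = 152×10³ / 400 = 380 N/mm (vertical).
Torsion M = P·e = 152×10³ × 280 = 42560000 N·mm.
Critical point at (x, y) = (57.5, 100) from centroid. f_tx = M·y/J = 1603 N/mm; f_ty = M·x/J = 921.4 N/mm.
Resultant f_max = √[f_tx² + (f_v + f_ty)²] = √[1603² + (380 + 921.4)²] = 2064 N/mm.
Capacity per unit length: r_n/Ω = (1/2.0) × 0.6 × 620 × (0.707 × 14) = 1841 N/mm.
2064 > 1841 → NOT adequate.

f_max ≈ 2060 N/mm; NOT adequate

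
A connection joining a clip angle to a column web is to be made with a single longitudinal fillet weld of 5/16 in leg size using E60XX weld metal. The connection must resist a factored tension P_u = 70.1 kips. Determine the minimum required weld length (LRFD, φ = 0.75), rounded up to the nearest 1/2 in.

E60XX → F_EXX = 60 ksi.
Throat t_e = 0.707 × 0.3125 = 0.2209 in.
φr_n = 0.75 × 0.6 × 60 × 0.2209 = 5.965 kips/in.
L_req = P_u / φr_n = 70.1 / 5.965 = 11.75 in total.
Round up → use L = 12 in.

L = 12 in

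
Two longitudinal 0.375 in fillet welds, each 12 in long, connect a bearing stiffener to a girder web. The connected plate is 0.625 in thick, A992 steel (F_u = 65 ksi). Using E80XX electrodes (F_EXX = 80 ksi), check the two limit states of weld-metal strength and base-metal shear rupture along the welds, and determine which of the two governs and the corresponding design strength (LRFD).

φR_n ≈ 229 kips (weld metal governs)

t_e = 0.707 × 0.375 = 0.2651 in; L = 24 in.
Weld metal: φR_n = 0.75 × 0.6 × 80 × 0.2651 × 24 = 229.1 kips.
Base metal (shear rupture): φR_n = 0.75 × 0.6 × 65 × 0.625 × 24 = 438.8 kips.
Governing: weld metal.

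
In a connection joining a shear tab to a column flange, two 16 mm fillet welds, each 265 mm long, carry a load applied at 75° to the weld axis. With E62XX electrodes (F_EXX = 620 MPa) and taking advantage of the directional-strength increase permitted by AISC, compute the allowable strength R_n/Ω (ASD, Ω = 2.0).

t_e = 0.707 × 16 = 11.31 mm; A_we = 11.31 × 530 = 5995 mm².
Directional factor: 1.0 + 0.5 sin^1.5(75°) = 1.475.
F_nw = 0.6 × 620 × 1.475 = 548.6 MPa.
R_n/Ω = (548.6 × 5995) / 2.0 × 10⁻³ = 1644 kN.

R_n/Ω ≈ 1640 kN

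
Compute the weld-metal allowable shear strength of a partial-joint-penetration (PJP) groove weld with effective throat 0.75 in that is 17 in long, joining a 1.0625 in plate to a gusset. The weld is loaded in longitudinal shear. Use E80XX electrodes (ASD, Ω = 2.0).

R_n/Ω ≈ 306 kips

E80XX → F_EXX = 80 ksi.
Effective throat (given) t_e = 0.75 in.
A_we = 0.75 × 17 = 12.75 in².
F_nw = 0.6 F_EXX = 48 ksi.
R_n/Ω = (48 × 12.75) / 2.0 = 306 kips.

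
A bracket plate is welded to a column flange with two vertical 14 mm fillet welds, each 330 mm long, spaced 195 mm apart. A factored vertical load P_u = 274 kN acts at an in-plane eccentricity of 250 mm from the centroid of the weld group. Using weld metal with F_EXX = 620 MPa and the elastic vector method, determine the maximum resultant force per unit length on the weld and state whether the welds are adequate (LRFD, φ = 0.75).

f_max ≈ 1330 N/mm; adequate

Total weld length L_w = 660 mm. Treat welds as unit-width lines.
Polar moment about centroid: J = 2[d³/12 + d(b/2)²] = 2[330³/12 + 330×97.5²] = 12260000 mm³.
Direct shear f_v = P/L_w = 274×10³ / 660 = 415.2 N/mm (vertical).
Torsion M = P·e = 274×10³ × 250 = 68500000 N·mm.
Critical point at (x, y) = (97.5, 165) from centroid. f_tx = M·y/J = 921.6 N/mm; f_ty = M·x/J = 544.6 N/mm.
Resultant f_max = √[f_tx² + (f_v + f_ty)²] = √[921.6² + (415.2 + 544.6)²] = 1331 N/mm.
Capacity per unit length: φr_n = 0.75 × 0.6 × 620 × (0.707 × 14) = 2762 N/mm.
1331 ≤ 2762 → adequate.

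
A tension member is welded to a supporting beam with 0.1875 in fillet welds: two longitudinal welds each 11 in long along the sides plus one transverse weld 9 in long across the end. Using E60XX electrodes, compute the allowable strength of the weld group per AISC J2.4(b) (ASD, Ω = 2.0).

E60XX → F_EXX = 60 ksi.
t_e = 0.707 × 0.1875 = 0.1326 in.
R_nwl = 0.6 × 60 × 0.1326 × 22 = 105 kips (longitudinal, 2 welds).
R_nwt = 0.6 × 60 × 0.1326 × 9 = 42.95 kips (transverse, base value).
(i) R_nwl + R_nwt = 147.9 kips; (ii) 0.85 R_nwl + 1.5 R_nwt = 153.7 kips.
R_n = max = 153.7 kips [governs: (ii)]; R_n/Ω = 76.83 kips.

R_n/Ω ≈ 76.8 kips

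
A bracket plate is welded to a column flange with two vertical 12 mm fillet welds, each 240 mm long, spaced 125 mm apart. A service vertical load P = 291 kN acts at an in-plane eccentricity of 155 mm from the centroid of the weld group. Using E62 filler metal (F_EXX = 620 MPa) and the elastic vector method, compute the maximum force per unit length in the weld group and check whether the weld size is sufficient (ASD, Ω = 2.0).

Total weld length L_w = 480 mm. Treat welds as unit-width lines.
Polar moment about centroid: J = 2[d³/12 + d(b/2)²] = 2[240³/12 + 240×62.5²] = 4179000 mm³.
Direct shear f_v = P/L_w = 291×10³ / 480 = 606.2 N/mm (vertical).
Torsion M = P·e = 291×10³ × 155 = 45105000 N·mm.
Critical point at (x, y) = (62.5, 120) from centroid. f_tx = M·y/J = 1295 N/mm; f_ty = M·x/J = 674.6 N/mm.
Resultant f_max = √[f_tx² + (f_v + f_ty)²] = √[1295² + (606.2 + 674.6)²] = 1822 N/mm.
Capacity per unit length: r_n/Ω = (1/2.0) × 0.6 × 620 × (0.707 × 12) = 1578 N/mm.
1822 > 1578 → NOT adequate.

f_max ≈ 1820 N/mm; NOT adequate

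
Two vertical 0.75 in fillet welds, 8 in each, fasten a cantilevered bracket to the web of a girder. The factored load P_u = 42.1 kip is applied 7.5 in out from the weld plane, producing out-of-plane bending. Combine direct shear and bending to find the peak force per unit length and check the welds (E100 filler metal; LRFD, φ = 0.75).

f_max ≈ 15 kip/in; adequate

E100XX → F_EXX = 100 ksi.
L_w = 2 × 8 = 16 in; section modulus (unit throat) S = 2 × L²/6 = 21.33 in².
Direct shear f_v = P/L_w = 42.1/16 = 2.631 kip/in.
Moment M = P × e = 42.1 × 7.5 = 315.75 kip·in; bending f_b = M/S = 14.8 kip/in.
f_max = √(f_v² + f_b²) = √(2.631² + 14.8²) = 15.03 kip/in.
φr_n = 0.75 × 0.6 × 100 × (0.707 × 0.75) = 23.86 kip/in → adequate.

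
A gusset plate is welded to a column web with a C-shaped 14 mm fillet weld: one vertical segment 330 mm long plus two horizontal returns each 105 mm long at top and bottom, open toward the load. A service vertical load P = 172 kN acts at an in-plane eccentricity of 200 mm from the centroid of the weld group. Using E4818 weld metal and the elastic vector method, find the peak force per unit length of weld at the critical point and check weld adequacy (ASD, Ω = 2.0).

E48XX → F_EXX = 480 MPa.
Total weld length L_w = 540 mm. Treat welds as unit-width lines.
Centroid: x̄ = 2×105×52.5 / 540 = 20.42 mm from the vertical weld.
Polar moment about centroid: J = I_x + I_y = [330³/12 + 2×105×165²] + [330×20.42² + 2(105³/12 + 105×32.08²)] = 9259000 mm³.
Direct shear f_v = P/L_w = 172×10³ / 540 = 318.5 N/mm (vertical).
Torsion M = P·e = 172×10³ × 200 = 34400000 N·mm.
Critical point at (x, y) = (84.58, 165) from centroid. f_tx = M·y/J = 613 N/mm; f_ty = M·x/J = 314.3 N/mm.
Resultant f_max = √[f_tx² + (f_v + f_ty)²] = √[613² + (318.5 + 314.3)²] = 881 N/mm.
Capacity per unit length: r_n/Ω = (1/2.0) × 0.6 × 480 × (0.707 × 14) = 1425 N/mm.
881 ≤ 1425 → adequate.

f_max ≈ 881 N/mm; adequate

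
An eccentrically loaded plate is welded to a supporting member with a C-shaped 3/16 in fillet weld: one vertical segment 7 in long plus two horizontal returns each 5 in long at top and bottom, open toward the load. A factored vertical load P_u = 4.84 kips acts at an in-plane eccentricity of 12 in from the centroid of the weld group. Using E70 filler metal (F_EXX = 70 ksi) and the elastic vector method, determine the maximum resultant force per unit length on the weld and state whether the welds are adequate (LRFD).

f_max ≈ 1.67 kip/in; adequate

Total weld length L_w = 17 in. Treat welds as unit-width lines.
Centroid: x̄ = 2×5×2.5 / 17 = 1.471 in from the vertical weld.
Polar moment about centroid: J = I_x + I_y = [7³/12 + 2×5×3.5²] + [7×1.471² + 2(5³/12 + 5×1.029²)] = 197.7 in³.
Direct shear f_v = P/L_w = 4.84 / 17 = 0.2847 kip/in (vertical).
Torsion M = P·e = 4.84 × 12 = 58.08 kip·in.
Critical point at (x, y) = (3.529, 3.5) from centroid. f_tx = M·y/J = 1.028 kip/in; f_ty = M·x/J = 1.037 kip/in.
Resultant f_max = √[f_tx² + (f_v + f_ty)²] = √[1.028² + (0.2847 + 1.037)²] = 1.675 kip/in.
Capacity per unit length: φr_n = 0.75 × 0.6 × 70 × (0.707 × 0.1875) = 4.176 kip/in.
1.675 ≤ 4.176 → adequate.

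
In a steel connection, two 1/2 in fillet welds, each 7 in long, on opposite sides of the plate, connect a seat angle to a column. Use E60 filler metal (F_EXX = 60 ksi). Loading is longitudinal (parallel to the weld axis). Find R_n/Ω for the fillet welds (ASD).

Effective throat t_e = 0.707 × 0.5 = 0.3535 in.
Total length L = 14 in; A_we = 0.3535 × 14 = 4.949 in².
F_nw = 0.6 F_EXX = 0.6 × 60 = 36 ksi.
R_n = 36 × 4.949 = 178.2 kips; R_n/Ω = 178.2/2.0 = 89.08 kips.

R_n/Ω ≈ 89.1 kips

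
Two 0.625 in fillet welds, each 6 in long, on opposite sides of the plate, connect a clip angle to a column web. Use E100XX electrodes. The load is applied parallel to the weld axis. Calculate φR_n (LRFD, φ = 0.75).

E100XX → F_EXX = 100 ksi.
Effective throat t_e = 0.707 × 0.625 = 0.4419 in.
Total length L = 12 in; A_we = 0.4419 × 12 = 5.302 in².
F_nw = 0.6 F_EXX = 0.6 × 100 = 60 ksi.
φR_n = 0.75 × 60 × 5.302 = 238.6 kips.

φR_n ≈ 239 kips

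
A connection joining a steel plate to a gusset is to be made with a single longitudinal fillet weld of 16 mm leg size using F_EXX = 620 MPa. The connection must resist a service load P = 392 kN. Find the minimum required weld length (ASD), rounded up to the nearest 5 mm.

Throat t_e = 0.707 × 16 = 11.31 mm.
r_n/Ω = (0.6 × 620 × 11.31) / 2.0 = 2104 N/mm = 2.104 kN/mm.
L_req = P / (r_n/Ω) = 392 / 2.104 = 186.3 mm total.
Round up → use L = 190 mm.

L = 190 mm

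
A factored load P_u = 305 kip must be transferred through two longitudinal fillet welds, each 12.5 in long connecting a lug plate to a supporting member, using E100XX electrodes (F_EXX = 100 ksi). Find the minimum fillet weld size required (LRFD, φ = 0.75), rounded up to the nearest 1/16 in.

w = 7/16 in

Total weld length L = 25 in.
Required throat t_e = P_u / (φ × 0.6 F_EXX × L) = 305 / (0.75 × 0.6 × 100 × 25) = 0.2711 in.
Required leg w = t_e / 0.707 = 0.3835 in → use 7/16 in.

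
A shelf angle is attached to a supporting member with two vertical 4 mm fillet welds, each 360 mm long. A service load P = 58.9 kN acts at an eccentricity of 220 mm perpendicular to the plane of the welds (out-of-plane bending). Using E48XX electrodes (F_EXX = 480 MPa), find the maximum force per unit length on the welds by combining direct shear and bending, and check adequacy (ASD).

L_w = 2 × 360 = 720 mm; section modulus (unit throat) S = 2 × L²/6 = 43200 mm².
Direct shear f_v = P/L_w = 58.9×10³/720 = 81.81 N/mm.
Moment M = P × e = 58.9×10³ × 220 = 12958000 N·mm; bending f_b = M/S = 300 N/mm.
f_max = √(f_v² + f_b²) = √(81.81² + 300²) = 310.9 N/mm.
r_n/Ω = (1/2.0) × 0.6 × 480 × (0.707 × 4) = 407.2 N/mm → adequate.

f_max ≈ 311 N/mm; adequate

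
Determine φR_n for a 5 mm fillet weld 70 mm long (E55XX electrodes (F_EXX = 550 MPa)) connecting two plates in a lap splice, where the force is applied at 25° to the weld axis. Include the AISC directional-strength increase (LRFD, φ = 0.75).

φR_n ≈ 69.7 kN

t_e = 0.707 × 5 = 3.535 mm; A_we = 3.535 × 70 = 247.4 mm².
Directional factor: 1.0 + 0.5 sin^1.5(25°) = 1.137.
F_nw = 0.6 × 550 × 1.137 = 375.3 MPa.
φR_n = 0.75 × 375.3 × 247.4 × 10⁻³ = 69.66 kN.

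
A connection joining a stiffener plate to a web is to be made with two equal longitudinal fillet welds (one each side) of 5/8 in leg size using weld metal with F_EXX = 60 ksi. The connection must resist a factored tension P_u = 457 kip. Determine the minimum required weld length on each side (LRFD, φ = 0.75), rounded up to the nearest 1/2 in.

Throat t_e = 0.707 × 0.625 = 0.4419 in.
φr_n = 0.75 × 0.6 × 60 × 0.4419 = 11.93 kip/in.
L_req = P_u / φr_n = 457 / 11.93 = 38.3 in total.
Per side: 38.3 / 2 = 19.15 in.
Round up → use L = 19.5 in on each side.

L = 19.5 in on each side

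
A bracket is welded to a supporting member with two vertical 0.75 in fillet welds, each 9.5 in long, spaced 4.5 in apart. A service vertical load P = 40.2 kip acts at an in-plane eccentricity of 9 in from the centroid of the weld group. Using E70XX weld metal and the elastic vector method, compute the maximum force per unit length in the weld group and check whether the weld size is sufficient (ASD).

f_max ≈ 9.06 kip/in; adequate

E70XX → F_EXX = 70 ksi.
Total weld length L_w = 19 in. Treat welds as unit-width lines.
Polar moment about centroid: J = 2[d³/12 + d(b/2)²] = 2[9.5³/12 + 9.5×2.25²] = 239.1 in³.
Direct shear f_v = P/L_w = 40.2 / 19 = 2.116 kip/in (vertical).
Torsion M = P·e = 40.2 × 9 = 361.8 kip·in.
Critical point at (x, y) = (2.25, 4.75) from centroid. f_tx = M·y/J = 7.188 kip/in; f_ty = M·x/J = 3.405 kip/in.
Resultant f_max = √[f_tx² + (f_v + f_ty)²] = √[7.188² + (2.116 + 3.405)²] = 9.063 kip/in.
Capacity per unit length: r_n/Ω = (1/2.0) × 0.6 × 70 × (0.707 × 0.75) = 11.14 kip/in.
9.063 ≤ 11.14 → adequate.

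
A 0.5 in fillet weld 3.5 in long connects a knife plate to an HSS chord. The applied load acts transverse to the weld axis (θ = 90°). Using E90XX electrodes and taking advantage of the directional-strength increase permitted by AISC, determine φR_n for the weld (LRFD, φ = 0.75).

φR_n ≈ 75.2 kip

E90XX → F_EXX = 90 ksi.
t_e = 0.707 × 0.5 = 0.3535 in; A_we = 0.3535 × 3.5 = 1.237 in².
Directional factor: 1.0 + 0.5 sin^1.5(90°) = 1.5.
F_nw = 0.6 × 90 × 1.5 = 81 ksi.
φR_n = 0.75 × 81 × 1.237 = 75.16 kip.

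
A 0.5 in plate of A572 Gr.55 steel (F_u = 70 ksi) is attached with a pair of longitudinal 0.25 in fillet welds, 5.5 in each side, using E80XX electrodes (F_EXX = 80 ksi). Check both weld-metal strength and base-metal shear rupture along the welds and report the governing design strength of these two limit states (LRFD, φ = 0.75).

t_e = 0.707 × 0.25 = 0.1767 in; L = 11 in.
Weld metal: φR_n = 0.75 × 0.6 × 80 × 0.1767 × 11 = 69.99 kip.
Base metal (shear rupture): φR_n = 0.75 × 0.6 × 70 × 0.5 × 11 = 173.2 kip.
Governing: weld metal.

φR_n ≈ 70 kip (weld metal governs)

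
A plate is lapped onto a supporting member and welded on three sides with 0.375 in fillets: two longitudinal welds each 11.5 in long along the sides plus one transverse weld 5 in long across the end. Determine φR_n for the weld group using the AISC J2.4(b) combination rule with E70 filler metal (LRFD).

E70XX → F_EXX = 70 ksi.
t_e = 0.707 × 0.375 = 0.2651 in.
R_nwl = 0.6 × 70 × 0.2651 × 23 = 256.1 kips (longitudinal, 2 welds).
R_nwt = 0.6 × 70 × 0.2651 × 5 = 55.68 kips (transverse, base value).
(i) R_nwl + R_nwt = 311.8 kips; (ii) 0.85 R_nwl + 1.5 R_nwt = 301.2 kips.
R_n = max = 311.8 kips [governs: (i)]; φR_n = 233.8 kips.

φR_n ≈ 234 kips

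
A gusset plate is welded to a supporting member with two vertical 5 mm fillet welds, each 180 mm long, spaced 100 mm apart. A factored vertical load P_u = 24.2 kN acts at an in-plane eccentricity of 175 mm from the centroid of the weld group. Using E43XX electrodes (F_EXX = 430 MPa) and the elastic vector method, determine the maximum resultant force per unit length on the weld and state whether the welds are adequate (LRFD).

f_max ≈ 272 N/mm; adequate

Total weld length L_w = 360 mm. Treat welds as unit-width lines.
Polar moment about centroid: J = 2[d³/12 + d(b/2)²] = 2[180³/12 + 180×50²] = 1872000 mm³.
Direct shear f_v = P/L_w = 24.2×10³ / 360 = 67.22 N/mm (vertical).
Torsion M = P·e = 24.2×10³ × 175 = 4235000 N·mm.
Critical point at (x, y) = (50, 90) from centroid. f_tx = M·y/J = 203.6 N/mm; f_ty = M·x/J = 113.1 N/mm.
Resultant f_max = √[f_tx² + (f_v + f_ty)²] = √[203.6² + (67.22 + 113.1)²] = 272 N/mm.
Capacity per unit length: φr_n = 0.75 × 0.6 × 430 × (0.707 × 5) = 684 N/mm.
272 ≤ 684 → adequate.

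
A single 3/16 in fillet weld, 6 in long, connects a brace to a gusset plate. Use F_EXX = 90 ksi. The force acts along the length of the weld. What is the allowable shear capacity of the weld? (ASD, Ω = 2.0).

Effective throat t_e = 0.707 × 0.1875 = 0.1326 in.
Total length L = 6 in; A_we = 0.1326 × 6 = 0.7954 in².
F_nw = 0.6 F_EXX = 0.6 × 90 = 54 ksi.
R_n = 54 × 0.7954 = 42.95 kips; R_n/Ω = 42.95/2.0 = 21.48 kips.

R_n/Ω ≈ 21.5 kips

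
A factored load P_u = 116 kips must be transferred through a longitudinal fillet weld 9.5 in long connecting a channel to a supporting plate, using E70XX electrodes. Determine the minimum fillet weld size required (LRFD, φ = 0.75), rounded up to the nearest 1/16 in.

E70XX → F_EXX = 70 ksi.
Total weld length L = 9.5 in.
Required throat t_e = P_u / (φ × 0.6 F_EXX × L) = 116 / (0.75 × 0.6 × 70 × 9.5) = 0.3876 in.
Required leg w = t_e / 0.707 = 0.5483 in → use 9/16 in.

w = 9/16 in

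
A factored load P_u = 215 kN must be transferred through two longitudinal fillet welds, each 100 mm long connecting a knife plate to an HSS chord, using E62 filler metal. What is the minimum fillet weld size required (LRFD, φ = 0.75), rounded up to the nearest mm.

w = 6 mm

E62XX → F_EXX = 620 MPa.
Total weld length L = 200 mm.
Required throat t_e = P_u / (φ × 0.6 F_EXX × L) = 215 / (0.75 × 0.6 × 620 × 200 × 10⁻³) = 3.853 mm.
Required leg w = t_e / 0.707 = 5.45 mm → use 6 mm.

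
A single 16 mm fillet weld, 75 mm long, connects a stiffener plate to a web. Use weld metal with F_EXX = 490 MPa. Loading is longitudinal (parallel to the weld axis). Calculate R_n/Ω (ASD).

Effective throat t_e = 0.707 × 16 = 11.31 mm.
Total length L = 75 mm; A_we = 11.31 × 75 = 848.4 mm².
F_nw = 0.6 F_EXX = 0.6 × 490 = 294 MPa.
R_n = 294 × 848.4 × 10⁻³ = 249.4 kN; R_n/Ω = 249.4/2.0 = 124.7 kN.

R_n/Ω ≈ 125 kN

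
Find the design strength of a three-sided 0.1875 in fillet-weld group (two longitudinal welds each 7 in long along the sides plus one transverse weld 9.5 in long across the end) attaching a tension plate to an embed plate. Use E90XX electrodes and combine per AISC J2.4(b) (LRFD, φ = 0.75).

φR_n ≈ 140 kip

E90XX → F_EXX = 90 ksi.
t_e = 0.707 × 0.1875 = 0.1326 in.
R_nwl = 0.6 × 90 × 0.1326 × 14 = 100.2 kip (longitudinal, 2 welds).
R_nwt = 0.6 × 90 × 0.1326 × 9.5 = 68 kip (transverse, base value).
(i) R_nwl + R_nwt = 168.2 kip; (ii) 0.85 R_nwl + 1.5 R_nwt = 187.2 kip.
R_n = max = 187.2 kip [governs: (ii)]; φR_n = 140.4 kip.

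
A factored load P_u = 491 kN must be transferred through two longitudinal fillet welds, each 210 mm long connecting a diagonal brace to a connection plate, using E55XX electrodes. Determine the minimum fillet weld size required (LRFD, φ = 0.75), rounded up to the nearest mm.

w = 7 mm

E55XX → F_EXX = 550 MPa.
Total weld length L = 420 mm.
Required throat t_e = P_u / (φ × 0.6 F_EXX × L) = 491 / (0.75 × 0.6 × 550 × 420 × 10⁻³) = 4.723 mm.
Required leg w = t_e / 0.707 = 6.681 mm → use 7 mm.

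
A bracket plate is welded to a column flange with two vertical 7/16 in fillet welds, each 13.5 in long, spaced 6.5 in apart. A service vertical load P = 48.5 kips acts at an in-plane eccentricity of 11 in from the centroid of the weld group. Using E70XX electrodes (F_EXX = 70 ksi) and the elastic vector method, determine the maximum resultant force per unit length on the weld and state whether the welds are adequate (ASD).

Total weld length L_w = 27 in. Treat welds as unit-width lines.
Polar moment about centroid: J = 2[d³/12 + d(b/2)²] = 2[13.5³/12 + 13.5×3.25²] = 695.2 in³.
Direct shear f_v = P/L_w = 48.5 / 27 = 1.796 kip/in (vertical).
Torsion M = P·e = 48.5 × 11 = 533.5 kip·in.
Critical point at (x, y) = (3.25, 6.75) from centroid. f_tx = M·y/J = 5.18 kip/in; f_ty = M·x/J = 2.494 kip/in.
Resultant f_max = √[f_tx² + (f_v + f_ty)²] = √[5.18² + (1.796 + 2.494)²] = 6.726 kip/in.
Capacity per unit length: r_n/Ω = (1/2.0) × 0.6 × 70 × (0.707 × 0.4375) = 6.496 kip/in.
6.726 > 6.496 → NOT adequate.

f_max ≈ 6.73 kip/in; NOT adequate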